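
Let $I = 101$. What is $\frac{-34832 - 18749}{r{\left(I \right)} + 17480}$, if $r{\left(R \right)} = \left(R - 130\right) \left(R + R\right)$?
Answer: $- \frac{53581}{11622} \approx -4.6103$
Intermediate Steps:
$r{\left(R \right)} = 2 R \left(-130 + R\right)$ ($r{\left(R \right)} = \left(-130 + R\right) 2 R = 2 R \left(-130 + R\right)$)
$\frac{-34832 - 18749}{r{\left(I \right)} + 17480} = \frac{-34832 - 18749}{2 \cdot 101 \left(-130 + 101\right) + 17480} = - \frac{53581}{2 \cdot 101 \left(-29\right) + 17480} = - \frac{53581}{-5858 + 17480} = - \frac{53581}{11622}$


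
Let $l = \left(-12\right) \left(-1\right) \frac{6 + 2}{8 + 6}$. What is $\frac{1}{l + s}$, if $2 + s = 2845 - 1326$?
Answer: $\frac{7}{10667} \approx 0.00065623$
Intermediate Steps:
$l = \frac{48}{7}$ ($l = 12 \cdot \frac{8}{14} = 12 \cdot 8 \cdot \frac{1}{14} = 12 \cdot \frac{4}{7} = \frac{48}{7} \approx 6.8571$)
$s = 1517$ ($s = -2 + \left(2845 - 1326\right) = -2 + 1519 = 1517$)
$\frac{1}{l + s} = \frac{1}{\frac{48}{7} + 1517} = \frac{1}{\frac{10667}{7}} = \frac{7}{10667}$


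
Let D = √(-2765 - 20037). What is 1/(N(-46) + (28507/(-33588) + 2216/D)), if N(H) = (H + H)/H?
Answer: 14807782655172/2787035295034993 + 1249994348352*I*√22802/2787035295034993 ≈ 0.0053131 + 0.067725*I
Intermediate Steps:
D = I*√22802 (D = √(-22802) = I*√22802 ≈ 151.0*I)
N(H) = 2 (N(H) = (2*H)/H = 2)
1/(N(-46) + (28507/(-33588) + 2216/D)) = 1/(2 + (28507/(-33588) + 2216/((I*√22802)))) = 1/(2 + (28507*(-1/33588) + 2216*(-I*√22802/22802))) = 1/(2 + (-28507/33588 - 1108*I*√22802/11401)) = 1/(38669/33588 - 1108*I*√22802/11401)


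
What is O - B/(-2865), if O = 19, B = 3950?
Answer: 11677/573 ≈ 20.379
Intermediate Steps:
O - B/(-2865) = 19 - 3950/(-2865) = 19 - 3950*(-1)/2865 = 19 - 1*(-790/573) = 19 + 790/573 = 11677/573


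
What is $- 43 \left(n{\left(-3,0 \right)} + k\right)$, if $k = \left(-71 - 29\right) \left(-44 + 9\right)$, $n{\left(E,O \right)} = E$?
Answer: $-150371$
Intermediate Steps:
$k = 3500$ ($k = \left(-71 + \left(-37 + 8\right)\right) \left(-35\right) = \left(-71 - 29\right) \left(-35\right) = \left(-100\right) \left(-35\right) = 3500$)
$- 43 \left(n{\left(-3,0 \right)} + k\right) = - 43 \left(-3 + 3500\right) = \left(-43\right) 3497 = -150371$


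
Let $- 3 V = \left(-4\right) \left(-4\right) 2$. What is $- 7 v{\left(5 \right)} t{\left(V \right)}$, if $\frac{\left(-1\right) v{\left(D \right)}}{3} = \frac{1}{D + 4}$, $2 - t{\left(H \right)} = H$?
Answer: $\frac{266}{9} \approx 29.556$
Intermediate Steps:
$V = - \frac{32}{3}$ ($V = - \frac{\left(-4\right) \left(-4\right) 2}{3} = - \frac{16 \cdot 2}{3} = \left(- \frac{1}{3}\right) 32 = - \frac{32}{3} \approx -10.667$)
$t{\left(H \right)} = 2 - H$
$v{\left(D \right)} = - \frac{3}{4 + D}$ ($v{\left(D \right)} = - \frac{3}{D + 4} = - \frac{3}{4 + D}$)
$- 7 v{\left(5 \right)} t{\left(V \right)} = - 7 \left(- \frac{3}{4 + 5}\right) \left(2 - - \frac{32}{3}\right) = - 7 \left(- \frac{3}{9}\right) \left(2 + \frac{32}{3}\right) = - 7 \left(\left(-3\right) \frac{1}{9}\right) \frac{38}{3} = \left(-7\right) \left(- \frac{1}{3}\right) \frac{38}{3} = \frac{7}{3} \cdot \frac{38}{3} = \frac{266}{9}$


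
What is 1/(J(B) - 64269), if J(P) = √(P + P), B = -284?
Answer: -64269/4130504929 - 2*I*√142/4130504929 ≈ -1.556e-5 - 5.7699e-9*I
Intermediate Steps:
J(P) = √2*√P (J(P) = √(2*P) = √2*√P)
1/(J(B) - 64269) = 1/(√2*√(-284) - 64269) = 1/(√2*(2*I*√71) - 64269) = 1/(2*I*√142 - 64269) = 1/(-64269 + 2*I*√142)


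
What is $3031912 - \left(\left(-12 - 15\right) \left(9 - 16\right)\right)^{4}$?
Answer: $-1272957929$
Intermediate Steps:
$3031912 - \left(\left(-12 - 15\right) \left(9 - 16\right)\right)^{4} = 3031912 - \left(\left(-27\right) \left(-7\right)\right)^{4} = 3031912 - 189^{4} = 3031912 - 1275989841 = -1272957929$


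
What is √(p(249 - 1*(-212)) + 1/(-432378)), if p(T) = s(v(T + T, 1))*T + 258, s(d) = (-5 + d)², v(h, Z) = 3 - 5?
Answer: √52731647400770/48042 ≈ 151.15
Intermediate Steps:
v(h, Z) = -2
p(T) = 258 + 49*T (p(T) = (-5 - 2)²*T + 258 = (-7)²*T + 258 = 49*T + 258 = 258 + 49*T)
√(p(249 - 1*(-212)) + 1/(-432378)) = √((258 + 49*(249 - 1*(-212))) + 1/(-432378)) = √((258 + 49*(249 + 212)) - 1/432378) = √((258 + 49*461) - 1/432378) = √((258 + 22589) - 1/432378) = √(22847 - 1/432378) = √(9878540165/432378) = √52731647400770/48042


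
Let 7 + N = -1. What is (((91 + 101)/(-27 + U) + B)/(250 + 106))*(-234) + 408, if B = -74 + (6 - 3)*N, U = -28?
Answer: 2323707/4895 ≈ 474.71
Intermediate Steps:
N = -8 (N = -7 - 1 = -8)
B = -98 (B = -74 + (6 - 3)*(-8) = -74 + 3*(-8) = -74 - 24 = -98)
(((91 + 101)/(-27 + U) + B)/(250 + 106))*(-234) + 408 = (((91 + 101)/(-27 - 28) - 98)/(250 + 106))*(-234) + 408 = ((192/(-55) - 98)/356)*(-234) + 408 = ((192*(-1/55) - 98)*(1/356))*(-234) + 408 = ((-192/55 - 98)*(1/356))*(-234) + 408 = -5582/55*1/356*(-234) + 408 = -2791/9790*(-234) + 408 = 326547/4895 + 408 = 2323707/4895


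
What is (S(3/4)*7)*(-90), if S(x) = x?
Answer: -945/2 ≈ -472.50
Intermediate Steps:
(S(3/4)*7)*(-90) = ((3/4)*7)*(-90) = (21/4)*(-90) = -945/2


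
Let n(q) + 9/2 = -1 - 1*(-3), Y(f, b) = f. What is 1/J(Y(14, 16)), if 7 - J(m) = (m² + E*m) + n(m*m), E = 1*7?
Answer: -2/569 ≈ -0.0035149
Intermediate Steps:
n(q) = -5/2 (n(q) = -9/2 + (-1 - 1*(-3)) = -9/2 + (-1 + 3) = -9/2 + 2 = -5/2)
E = 7
J(m) = 19/2 - m² - 7*m (J(m) = 7 - ((m² + 7*m) - 5/2) = 7 - (-5/2 + m² + 7*m) = 7 + (5/2 - m² - 7*m) = 19/2 - m² - 7*m)
1/J(Y(14, 16)) = 1/(19/2 - 1*14² - 7*14) = 1/(19/2 - 1*196 - 98) = 1/(19/2 - 196 - 98) = 1/(-569/2) = -2/569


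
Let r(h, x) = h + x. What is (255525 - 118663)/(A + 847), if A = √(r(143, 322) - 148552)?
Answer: 57961057/432748 - 68431*I*√148087/432748 ≈ 133.94 - 60.852*I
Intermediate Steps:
A = I*√148087 (A = √((143 + 322) - 148552) = √(465 - 148552) = √(-148087) = I*√148087 ≈ 384.82*I)
(255525 - 118663)/(A + 847) = (255525 - 118663)/(I*√148087 + 847) = 136862/(847 + I*√148087)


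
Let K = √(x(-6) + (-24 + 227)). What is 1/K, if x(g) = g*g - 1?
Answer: √238/238 ≈ 0.064820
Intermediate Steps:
x(g) = -1 + g² (x(g) = g² - 1 = -1 + g²)
K = √238 (K = √((-1 + (-6)²) + (-24 + 227)) = √((-1 + 36) + 203) = √(35 + 203) = √238 ≈ 15.427)
1/K = 1/(√238) = √238/238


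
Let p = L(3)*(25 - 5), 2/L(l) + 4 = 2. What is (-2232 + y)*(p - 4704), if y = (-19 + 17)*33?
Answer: 10855752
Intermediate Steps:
y = -66 (y = -2*33 = -66)
L(l) = -1 (L(l) = 2/(-4 + 2) = 2/(-2) = 2*(-½) = -1)
p = -20 (p = -(25 - 5) = -1*20 = -20)
(-2232 + y)*(p - 4704) = (-2232 - 66)*(-20 - 4704) = -2298*(-4724) = 10855752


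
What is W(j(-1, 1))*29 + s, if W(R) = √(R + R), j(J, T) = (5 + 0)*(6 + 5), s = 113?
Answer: 113 + 29*√110 ≈ 417.15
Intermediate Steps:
j(J, T) = 55 (j(J, T) = 5*11 = 55)
W(R) = √2*√R (W(R) = √(2*R) = √2*√R)
W(j(-1, 1))*29 + s = (√2*√55)*29 + 113 = √110*29 + 113 = 29*√110 + 113 = 113 + 29*√110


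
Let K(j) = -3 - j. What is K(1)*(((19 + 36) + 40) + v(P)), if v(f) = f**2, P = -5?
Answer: -480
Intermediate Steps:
K(1)*(((19 + 36) + 40) + v(P)) = (-3 - 1*1)*(((19 + 36) + 40) + (-5)**2) = (-3 - 1)*((55 + 40) + 25) = -4*(95 + 25) = -4*120 = -480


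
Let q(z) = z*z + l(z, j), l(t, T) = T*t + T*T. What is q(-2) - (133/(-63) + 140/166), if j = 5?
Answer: 15140/747 ≈ 20.268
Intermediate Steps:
l(t, T) = T**2 + T*t (l(t, T) = T*t + T**2 = T**2 + T*t)
q(z) = 25 + z**2 + 5*z (q(z) = z*z + 5*(5 + z) = z**2 + (25 + 5*z) = 25 + z**2 + 5*z)
q(-2) - (133/(-63) + 140/166) = (25 + (-2)**2 + 5*(-2)) - (133/(-63) + 140/166) = (25 + 4 - 10) - (133*(-1/63) + 140*(1/166)) = 19 - (-19/9 + 70/83) = 19 - 1*(-947/747) = 19 + 947/747 = 15140/747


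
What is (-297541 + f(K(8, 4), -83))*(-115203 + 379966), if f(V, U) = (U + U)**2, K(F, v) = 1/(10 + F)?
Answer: -71482038555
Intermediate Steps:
f(V, U) = 4*U**2 (f(V, U) = (2*U)**2 = 4*U**2)
(-297541 + f(K(8, 4), -83))*(-115203 + 379966) = (-297541 + 4*(-83)**2)*(-115203 + 379966) = (-297541 + 4*6889)*264763 = (-297541 + 27556)*264763 = -269985*264763 = -71482038555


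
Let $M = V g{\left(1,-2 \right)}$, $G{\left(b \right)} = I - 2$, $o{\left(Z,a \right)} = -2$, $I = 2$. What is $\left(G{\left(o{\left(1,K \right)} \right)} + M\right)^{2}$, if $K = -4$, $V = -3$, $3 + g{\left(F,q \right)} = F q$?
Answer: $225$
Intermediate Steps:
$g{\left(F,q \right)} = -3 + F q$
$G{\left(b \right)} = 0$ ($G{\left(b \right)} = 2 - 2 = 0$)
$M = 15$ ($M = - 3 \left(-3 + 1 \left(-2\right)\right) = - 3 \left(-3 - 2\right) = \left(-3\right) \left(-5\right) = 15$)
$\left(G{\left(o{\left(1,K \right)} \right)} + M\right)^{2} = \left(0 + 15\right)^{2} = 15^{2} = 225$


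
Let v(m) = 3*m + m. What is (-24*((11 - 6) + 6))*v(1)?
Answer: -1056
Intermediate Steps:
v(m) = 4*m
(-24*((11 - 6) + 6))*v(1) = (-24*((11 - 6) + 6))*(4*1) = -24*(5 + 6)*4 = -24*11*4 = -264*4 = -1056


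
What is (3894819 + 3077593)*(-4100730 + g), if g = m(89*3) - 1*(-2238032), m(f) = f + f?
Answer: -12983774619568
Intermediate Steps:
m(f) = 2*f
g = 2238566 (g = 2*(89*3) - 1*(-2238032) = 2*267 + 2238032 = 534 + 2238032 = 2238566)
(3894819 + 3077593)*(-4100730 + g) = (3894819 + 3077593)*(-4100730 + 2238566) = 6972412*(-1862164) = -12983774619568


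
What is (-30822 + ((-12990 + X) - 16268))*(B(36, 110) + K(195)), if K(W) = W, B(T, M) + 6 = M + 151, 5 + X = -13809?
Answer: -33252300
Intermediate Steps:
X = -13814 (X = -5 - 13809 = -13814)
B(T, M) = 145 + M (B(T, M) = -6 + (M + 151) = -6 + (151 + M) = 145 + M)
(-30822 + ((-12990 + X) - 16268))*(B(36, 110) + K(195)) = (-30822 + ((-12990 - 13814) - 16268))*((145 + 110) + 195) = (-30822 + (-26804 - 16268))*(255 + 195) = (-30822 - 43072)*450 = -73894*450 = -33252300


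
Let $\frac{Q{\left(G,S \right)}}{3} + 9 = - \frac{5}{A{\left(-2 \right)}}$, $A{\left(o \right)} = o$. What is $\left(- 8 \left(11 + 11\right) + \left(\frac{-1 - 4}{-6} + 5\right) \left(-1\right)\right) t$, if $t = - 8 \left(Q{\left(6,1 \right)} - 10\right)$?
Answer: $- \frac{128738}{3} \approx -42913.0$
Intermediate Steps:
$Q{\left(G,S \right)} = - \frac{39}{2}$ ($Q{\left(G,S \right)} = -27 + 3 \left(- \frac{5}{-2}\right) = -27 + 3 \left(\left(-5\right) \left(- \frac{1}{2}\right)\right) = -27 + 3 \cdot \frac{5}{2} = -27 + \frac{15}{2} = - \frac{39}{2}$)
$t = 236$ ($t = - 8 \left(- \frac{39}{2} - 10\right) = \left(-8\right) \left(- \frac{59}{2}\right) = 236$)
$\left(- 8 \left(11 + 11\right) + \left(\frac{-1 - 4}{-6} + 5\right) \left(-1\right)\right) t = \left(- 8 \left(11 + 11\right) + \left(\frac{-1 - 4}{-6} + 5\right) \left(-1\right)\right) 236 = \left(\left(-8\right) 22 + \left(\left(-5\right) \left(- \frac{1}{6}\right) + 5\right) \left(-1\right)\right) 236 = \left(-176 + \left(\frac{5}{6} + 5\right) \left(-1\right)\right) 236 = \left(-176 + \frac{35}{6} \left(-1\right)\right) 236 = \left(-176 - \frac{35}{6}\right) 236 = \left(- \frac{1091}{6}\right) 236 = - \frac{128738}{3}$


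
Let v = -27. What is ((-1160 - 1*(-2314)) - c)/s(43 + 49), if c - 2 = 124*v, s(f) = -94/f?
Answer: -207000/47 ≈ -4404.3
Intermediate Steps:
c = -3346 (c = 2 + 124*(-27) = 2 - 3348 = -3346)
((-1160 - 1*(-2314)) - c)/s(43 + 49) = ((-1160 - 1*(-2314)) - 1*(-3346))/((-94/(43 + 49))) = ((-1160 + 2314) + 3346)/((-94/92)) = (1154 + 3346)/((-94*1/92)) = 4500/(-47/46) = 4500*(-46/47) = -207000/47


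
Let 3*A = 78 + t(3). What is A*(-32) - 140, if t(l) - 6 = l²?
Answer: -1132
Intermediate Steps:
t(l) = 6 + l²
A = 31 (A = (78 + (6 + 3²))/3 = (78 + (6 + 9))/3 = (78 + 15)/3 = (⅓)*93 = 31)
A*(-32) - 140 = 31*(-32) - 140 = -992 - 140 = -1132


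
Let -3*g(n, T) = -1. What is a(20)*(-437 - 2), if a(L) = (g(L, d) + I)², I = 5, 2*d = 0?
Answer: -112384/9 ≈ -12487.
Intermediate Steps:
d = 0 (d = (½)*0 = 0)
g(n, T) = ⅓ (g(n, T) = -⅓*(-1) = ⅓)
a(L) = 256/9 (a(L) = (⅓ + 5)² = (16/3)² = 256/9)
a(20)*(-437 - 2) = 256*(-437 - 2)/9 = (256/9)*(-439) = -112384/9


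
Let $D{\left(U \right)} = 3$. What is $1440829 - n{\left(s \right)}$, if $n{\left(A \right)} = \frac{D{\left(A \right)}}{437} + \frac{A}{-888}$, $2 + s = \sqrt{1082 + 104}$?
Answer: $\frac{279561167443}{194028} + \frac{\sqrt{1186}}{888} \approx 1.4408 \cdot 10^{6}$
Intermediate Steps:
$s = -2 + \sqrt{1186}$ ($s = -2 + \sqrt{1082 + 104} = -2 + \sqrt{1186} \approx 32.438$)
$n{\left(A \right)} = \frac{3}{437} - \frac{A}{888}$ ($n{\left(A \right)} = \frac{3}{437} + \frac{A}{-888} = 3 \cdot \frac{1}{437} + A \left(- \frac{1}{888}\right) = \frac{3}{437} - \frac{A}{888}$)
$1440829 - n{\left(s \right)} = 1440829 - \left(\frac{3}{437} - \frac{-2 + \sqrt{1186}}{888}\right) = 1440829 - \left(\frac{3}{437} + \left(\frac{1}{444} - \frac{\sqrt{1186}}{888}\right)\right) = 1440829 - \left(\frac{1769}{194028} - \frac{\sqrt{1186}}{888}\right) = \frac{279561167443}{194028} + \frac{\sqrt{1186}}{888}$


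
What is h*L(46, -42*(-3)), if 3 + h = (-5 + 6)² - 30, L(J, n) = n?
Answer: -4032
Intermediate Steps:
h = -32 (h = -3 + ((-5 + 6)² - 30) = -3 + (1² - 30) = -3 + (1 - 30) = -3 - 29 = -32)
h*L(46, -42*(-3)) = -(-1344)*(-3) = -32*126 = -4032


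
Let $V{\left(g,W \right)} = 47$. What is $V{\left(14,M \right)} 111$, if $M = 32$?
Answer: $5217$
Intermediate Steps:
$V{\left(14,M \right)} 111 = 47 \cdot 111 = 5217$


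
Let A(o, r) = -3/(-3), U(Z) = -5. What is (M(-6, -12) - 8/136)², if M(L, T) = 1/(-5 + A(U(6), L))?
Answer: 441/4624 ≈ 0.095372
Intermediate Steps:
A(o, r) = 1 (A(o, r) = -3*(-⅓) = 1)
M(L, T) = -¼ (M(L, T) = 1/(-5 + 1) = 1/(-4) = -¼)
(M(-6, -12) - 8/136)² = (-¼ - 8/136)² = (-¼ - 8*1/136)² = (-¼ - 1/17)² = (-21/68)² = 441/4624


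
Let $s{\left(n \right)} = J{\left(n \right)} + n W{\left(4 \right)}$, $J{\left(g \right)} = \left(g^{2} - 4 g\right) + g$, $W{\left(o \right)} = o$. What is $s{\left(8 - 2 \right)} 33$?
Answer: $1386$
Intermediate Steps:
$J{\left(g \right)} = g^{2} - 3 g$
$s{\left(n \right)} = 4 n + n \left(-3 + n\right)$ ($s{\left(n \right)} = n \left(-3 + n\right) + n 4 = n \left(-3 + n\right) + 4 n = 4 n + n \left(-3 + n\right)$)
$s{\left(8 - 2 \right)} 33 = \left(8 - 2\right) \left(1 + \left(8 - 2\right)\right) 33 = 6 \left(1 + 6\right) 33 = 6 \cdot 7 \cdot 33 = 42 \cdot 33 = 1386$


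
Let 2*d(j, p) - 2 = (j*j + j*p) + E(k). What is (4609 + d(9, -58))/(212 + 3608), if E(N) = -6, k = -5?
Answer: 8773/7640 ≈ 1.1483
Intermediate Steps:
d(j, p) = -2 + j²/2 + j*p/2 (d(j, p) = 1 + ((j*j + j*p) - 6)/2 = 1 + ((j² + j*p) - 6)/2 = 1 + (-6 + j² + j*p)/2 = 1 + (-3 + j²/2 + j*p/2) = -2 + j²/2 + j*p/2)
(4609 + d(9, -58))/(212 + 3608) = (4609 + (-2 + (½)*9² + (½)*9*(-58)))/(212 + 3608) = (4609 + (-2 + (½)*81 - 261))/3820 = (4609 + (-2 + 81/2 - 261))*(1/3820) = (4609 - 445/2)*(1/3820) = (8773/2)*(1/3820) = 8773/7640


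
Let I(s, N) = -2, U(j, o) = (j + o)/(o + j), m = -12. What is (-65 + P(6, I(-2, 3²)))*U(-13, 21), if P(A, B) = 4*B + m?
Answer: -85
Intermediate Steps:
U(j, o) = 1 (U(j, o) = (j + o)/(j + o) = 1)
P(A, B) = -12 + 4*B (P(A, B) = 4*B - 12 = -12 + 4*B)
(-65 + P(6, I(-2, 3²)))*U(-13, 21) = (-65 + (-12 + 4*(-2)))*1 = (-65 + (-12 - 8))*1 = (-65 - 20)*1 = -85*1 = -85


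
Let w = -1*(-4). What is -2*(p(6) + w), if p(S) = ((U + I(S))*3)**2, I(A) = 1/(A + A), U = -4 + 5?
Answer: -233/8 ≈ -29.125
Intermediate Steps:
w = 4
U = 1
I(A) = 1/(2*A)
p(S) = (3 + 3/(2*S))**2 (p(S) = ((1 + 1/(2*S))*3)**2 = (3 + 3/(2*S))**2)
-2*(p(6) + w) = -2*((9/4)*(1 + 2*6)**2/6**2 + 4) = -2*((9/4)*(1/36)*(1 + 12)**2 + 4) = -2*((9/4)*(1/36)*13**2 + 4) = -2*((9/4)*(1/36)*169 + 4) = -2*(169/16 + 4) = -2*233/16 = -233/8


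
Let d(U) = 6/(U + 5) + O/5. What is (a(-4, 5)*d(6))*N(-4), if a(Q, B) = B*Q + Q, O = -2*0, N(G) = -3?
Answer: 432/11 ≈ 39.273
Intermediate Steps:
O = 0
a(Q, B) = Q + B*Q
d(U) = 6/(5 + U) (d(U) = 6/(U + 5) + 0/5 = 6/(5 + U) + 0*(⅕) = 6/(5 + U) + 0 = 6/(5 + U))
(a(-4, 5)*d(6))*N(-4) = ((-4*(1 + 5))*(6/(5 + 6)))*(-3) = ((-4*6)*(6/11))*(-3) = -144/11*(-3) = 432/11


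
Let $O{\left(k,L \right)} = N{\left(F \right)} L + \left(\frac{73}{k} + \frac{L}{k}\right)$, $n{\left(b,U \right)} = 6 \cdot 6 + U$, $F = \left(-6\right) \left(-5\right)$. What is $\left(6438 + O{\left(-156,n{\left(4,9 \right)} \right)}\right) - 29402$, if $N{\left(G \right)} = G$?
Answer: $- \frac{1685951}{78} \approx -21615.0$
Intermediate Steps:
$F = 30$
$n{\left(b,U \right)} = 36 + U$
$O{\left(k,L \right)} = 30 L + \frac{73}{k} + \frac{L}{k}$ ($O{\left(k,L \right)} = 30 L + \left(\frac{73}{k} + \frac{L}{k}\right) = 30 L + \frac{73}{k} + \frac{L}{k}$)
$\left(6438 + O{\left(-156,n{\left(4,9 \right)} \right)}\right) - 29402 = \left(6438 + \frac{73 + \left(36 + 9\right) + 30 \left(36 + 9\right) \left(-156\right)}{-156}\right) - 29402 = \left(6438 - \frac{73 + 45 + 30 \cdot 45 \left(-156\right)}{156}\right) - 29402 = \left(6438 - \frac{73 + 45 - 210600}{156}\right) - 29402 = \left(6438 - - \frac{105241}{78}\right) - 29402 = \left(6438 + \frac{105241}{78}\right) - 29402 = \frac{607405}{78} - 29402 = - \frac{1685951}{78}$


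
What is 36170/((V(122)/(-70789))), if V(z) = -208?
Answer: 1280219065/104 ≈ 1.2310e+7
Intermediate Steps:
36170/((V(122)/(-70789))) = 36170/((-208/(-70789))) = 36170/((-208*(-1/70789))) = 36170/(208/70789) = 36170*(70789/208) = 1280219065/104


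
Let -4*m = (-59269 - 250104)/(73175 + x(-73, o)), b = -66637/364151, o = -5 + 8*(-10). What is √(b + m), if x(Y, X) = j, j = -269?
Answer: √2475025514758121621010/53097585612 ≈ 0.93695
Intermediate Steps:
o = -85 (o = -5 - 80 = -85)
x(Y, X) = -269
b = -66637/364151 (b = -66637*1/364151 = -66637/364151 ≈ -0.18299)
m = 309373/291624 (m = -(-59269 - 250104)/(4*(73175 - 269)) = -(-309373)/(4*72906) = -¼*(-309373/72906) = 309373/291624 ≈ 1.0609)
√(b + m) = √(-66637/364151 + 309373/291624) = √(93225538835/106195171224) = √2475025514758121621010/53097585612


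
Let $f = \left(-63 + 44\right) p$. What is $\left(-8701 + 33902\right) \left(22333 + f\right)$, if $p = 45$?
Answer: $541267078$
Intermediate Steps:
$f = -855$ ($f = \left(-63 + 44\right) 45 = \left(-19\right) 45 = -855$)
$\left(-8701 + 33902\right) \left(22333 + f\right) = \left(-8701 + 33902\right) \left(22333 - 855\right) = 25201 \cdot 21478 = 541267078$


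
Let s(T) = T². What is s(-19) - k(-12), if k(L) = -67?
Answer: 428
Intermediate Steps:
s(-19) - k(-12) = (-19)² - 1*(-67) = 361 + 67 = 428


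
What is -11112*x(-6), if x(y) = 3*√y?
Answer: -33336*I*√6 ≈ -81656.0*I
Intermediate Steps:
-11112*x(-6) = -33336*√(-6) = -33336*I*√6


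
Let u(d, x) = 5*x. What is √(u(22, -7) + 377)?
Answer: 3*√38 ≈ 18.493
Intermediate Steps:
√(u(22, -7) + 377) = √(5*(-7) + 377) = √(-35 + 377) = √342 = 3*√38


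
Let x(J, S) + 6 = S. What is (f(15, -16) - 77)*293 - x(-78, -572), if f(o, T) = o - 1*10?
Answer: -20518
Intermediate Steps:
x(J, S) = -6 + S
f(o, T) = -10 + o (f(o, T) = o - 10 = -10 + o)
(f(15, -16) - 77)*293 - x(-78, -572) = ((-10 + 15) - 77)*293 - (-6 - 572) = (5 - 77)*293 - 1*(-578) = -72*293 + 578 = -21096 + 578 = -20518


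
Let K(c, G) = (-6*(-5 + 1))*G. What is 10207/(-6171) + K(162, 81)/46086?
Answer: -76400563/47399451 ≈ -1.6118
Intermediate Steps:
K(c, G) = 24*G (K(c, G) = (-6*(-4))*G = 24*G)
10207/(-6171) + K(162, 81)/46086 = 10207/(-6171) + (24*81)/46086 = 10207*(-1/6171) + 1944*(1/46086) = -10207/6171 + 324/7681 = -76400563/47399451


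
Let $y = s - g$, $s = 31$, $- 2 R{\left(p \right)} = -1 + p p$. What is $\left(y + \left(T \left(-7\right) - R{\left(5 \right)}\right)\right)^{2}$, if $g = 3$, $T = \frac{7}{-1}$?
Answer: $7921$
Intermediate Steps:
$T = -7$ ($T = 7 \left(-1\right) = -7$)
$R{\left(p \right)} = \frac{1}{2} - \frac{p^{2}}{2}$ ($R{\left(p \right)} = - \frac{-1 + p p}{2} = - \frac{-1 + p^{2}}{2} = \frac{1}{2} - \frac{p^{2}}{2}$)
$y = 28$ ($y = 31 - 3 = 28$)
$\left(y + \left(T \left(-7\right) - R{\left(5 \right)}\right)\right)^{2} = \left(28 - \left(- \frac{97}{2} - \frac{25}{2}\right)\right)^{2} = \left(28 + \left(49 - \left(\frac{1}{2} - \frac{25}{2}\right)\right)\right)^{2} = \left(28 + \left(49 - -12\right)\right)^{2} = \left(28 + \left(49 + 12\right)\right)^{2} = \left(28 + 61\right)^{2} = 89^{2} = 7921$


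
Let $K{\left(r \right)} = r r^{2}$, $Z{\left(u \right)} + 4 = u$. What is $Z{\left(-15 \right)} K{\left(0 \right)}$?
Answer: $0$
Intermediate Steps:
$Z{\left(u \right)} = -4 + u$
$K{\left(r \right)} = r^{3}$
$Z{\left(-15 \right)} K{\left(0 \right)} = \left(-4 - 15\right) 0^{3} = \left(-19\right) 0 = 0$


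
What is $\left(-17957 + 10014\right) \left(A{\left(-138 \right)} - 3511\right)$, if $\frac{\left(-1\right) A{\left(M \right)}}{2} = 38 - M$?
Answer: $30683809$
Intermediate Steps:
$A{\left(M \right)} = -76 + 2 M$ ($A{\left(M \right)} = - 2 \left(38 - M\right) = -76 + 2 M$)
$\left(-17957 + 10014\right) \left(A{\left(-138 \right)} - 3511\right) = \left(-17957 + 10014\right) \left(\left(-76 + 2 \left(-138\right)\right) - 3511\right) = - 7943 \left(\left(-76 - 276\right) - 3511\right) = - 7943 \left(-352 - 3511\right) = \left(-7943\right) \left(-3863\right) = 30683809$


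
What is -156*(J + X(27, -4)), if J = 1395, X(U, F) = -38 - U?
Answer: -207480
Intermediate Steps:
-156*(J + X(27, -4)) = -156*(1395 + (-38 - 1*27)) = -156*(1395 + (-38 - 27)) = -156*(1395 - 65) = -156*1330 = -207480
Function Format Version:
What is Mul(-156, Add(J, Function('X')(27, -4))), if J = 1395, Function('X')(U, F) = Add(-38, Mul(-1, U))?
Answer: -207480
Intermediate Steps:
Mul(-156, Add(J, Function('X')(27, -4))) = Mul(-156, Add(1395, Add(-38, Mul(-1, 27)))) = Mul(-156, Add(1395, Add(-38, -27))) = Mul(-156, Add(1395, -65)) = Mul(-156, 1330) = -207480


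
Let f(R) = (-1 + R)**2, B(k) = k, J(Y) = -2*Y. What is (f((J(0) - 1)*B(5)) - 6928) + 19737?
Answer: 12845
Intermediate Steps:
(f((J(0) - 1)*B(5)) - 6928) + 19737 = ((-1 + (-2*0 - 1)*5)**2 - 6928) + 19737 = ((-1 + (0 - 1)*5)**2 - 6928) + 19737 = ((-1 - 1*5)**2 - 6928) + 19737 = ((-1 - 5)**2 - 6928) + 19737 = ((-6)**2 - 6928) + 19737 = (36 - 6928) + 19737 = -6892 + 19737 = 12845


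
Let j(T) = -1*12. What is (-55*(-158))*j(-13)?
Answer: -104280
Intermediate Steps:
j(T) = -12
(-55*(-158))*j(-13) = -55*(-158)*(-12) = 8690*(-12) = -104280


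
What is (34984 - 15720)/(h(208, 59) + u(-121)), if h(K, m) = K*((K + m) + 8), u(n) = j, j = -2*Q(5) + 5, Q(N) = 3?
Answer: 19264/57199 ≈ 0.33679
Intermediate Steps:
j = -1 (j = -2*3 + 5 = -6 + 5 = -1)
u(n) = -1
h(K, m) = K*(8 + K + m)
(34984 - 15720)/(h(208, 59) + u(-121)) = (34984 - 15720)/(208*(8 + 208 + 59) - 1) = 19264/(208*275 - 1) = 19264/(57200 - 1) = 19264/57199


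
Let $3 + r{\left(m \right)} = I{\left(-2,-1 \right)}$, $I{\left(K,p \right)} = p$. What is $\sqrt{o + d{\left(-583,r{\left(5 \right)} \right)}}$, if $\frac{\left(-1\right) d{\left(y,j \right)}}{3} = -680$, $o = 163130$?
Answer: $\sqrt{165170} \approx 406.41$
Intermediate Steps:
$r{\left(m \right)} = -4$ ($r{\left(m \right)} = -3 - 1 = -4$)
$d{\left(y,j \right)} = 2040$ ($d{\left(y,j \right)} = \left(-3\right) \left(-680\right) = 2040$)
$\sqrt{o + d{\left(-583,r{\left(5 \right)} \right)}} = \sqrt{163130 + 2040} = \sqrt{165170}$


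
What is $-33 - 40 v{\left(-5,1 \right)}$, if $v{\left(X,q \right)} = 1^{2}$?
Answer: $-73$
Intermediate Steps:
$v{\left(X,q \right)} = 1$
$-33 - 40 v{\left(-5,1 \right)} = -33 - 40 = -73$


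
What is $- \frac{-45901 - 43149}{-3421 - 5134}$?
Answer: $- \frac{17810}{1711} \approx -10.409$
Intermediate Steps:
$- \frac{-45901 - 43149}{-3421 - 5134} = - \frac{-89050}{-8555} = - \frac{\left(-89050\right) \left(-1\right)}{8555} = \left(-1\right) \frac{17810}{1711} = - \frac{17810}{1711}$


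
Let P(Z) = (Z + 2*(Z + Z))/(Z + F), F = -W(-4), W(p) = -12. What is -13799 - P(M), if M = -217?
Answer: -565976/41 ≈ -13804.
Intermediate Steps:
F = 12 (F = -1*(-12) = 12)
P(Z) = 5*Z/(12 + Z) (P(Z) = (Z + 2*(Z + Z))/(Z + 12) = (Z + 2*(2*Z))/(12 + Z) = (Z + 4*Z)/(12 + Z) = (5*Z)/(12 + Z) = 5*Z/(12 + Z))
-13799 - P(M) = -13799 - 5*(-217)/(12 - 217) = -13799 - 5*(-217)/(-205) = -13799 - 5*(-217)*(-1)/205 = -13799 - 1*217/41 = -13799 - 217/41 = -565976/41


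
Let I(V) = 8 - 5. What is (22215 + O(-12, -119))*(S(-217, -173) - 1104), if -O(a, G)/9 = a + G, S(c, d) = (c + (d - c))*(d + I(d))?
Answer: 662190564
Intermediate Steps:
I(V) = 3
S(c, d) = d*(3 + d) (S(c, d) = (c + (d - c))*(d + 3) = d*(3 + d))
O(a, G) = -9*G - 9*a (O(a, G) = -9*(a + G) = -9*(G + a) = -9*G - 9*a)
(22215 + O(-12, -119))*(S(-217, -173) - 1104) = (22215 + (-9*(-119) - 9*(-12)))*(-173*(3 - 173) - 1104) = (22215 + (1071 + 108))*(-173*(-170) - 1104) = (22215 + 1179)*(29410 - 1104) = 23394*28306 = 662190564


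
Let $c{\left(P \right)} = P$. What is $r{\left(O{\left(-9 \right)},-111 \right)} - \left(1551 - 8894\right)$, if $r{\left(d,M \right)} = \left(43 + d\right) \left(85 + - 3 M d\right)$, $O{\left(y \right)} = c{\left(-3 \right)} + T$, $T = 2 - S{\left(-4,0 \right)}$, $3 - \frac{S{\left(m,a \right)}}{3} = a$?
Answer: $-99742$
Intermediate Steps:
$S{\left(m,a \right)} = 9 - 3 a$
$T = -7$ ($T = 2 - \left(9 - 0\right) = 2 - \left(9 + 0\right) = 2 - 9 = -7$)
$O{\left(y \right)} = -10$ ($O{\left(y \right)} = -3 - 7 = -10$)
$r{\left(d,M \right)} = \left(43 + d\right) \left(85 - 3 M d\right)$
$r{\left(O{\left(-9 \right)},-111 \right)} - \left(1551 - 8894\right) = \left(3655 + 85 \left(-10\right) - \left(-14319\right) \left(-10\right) - - 333 \left(-10\right)^{2}\right) - \left(1551 - 8894\right) = \left(3655 - 850 - 143190 - \left(-333\right) 100\right) - \left(1551 - 8894\right) = \left(3655 - 850 - 143190 + 33300\right) - -7343 = -107085 + 7343 = -99742$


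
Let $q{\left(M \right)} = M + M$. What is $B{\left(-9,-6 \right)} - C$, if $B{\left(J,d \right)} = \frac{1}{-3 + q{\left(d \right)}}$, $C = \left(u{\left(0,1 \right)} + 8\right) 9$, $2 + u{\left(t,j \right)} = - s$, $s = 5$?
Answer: $- \frac{136}{15} \approx -9.0667$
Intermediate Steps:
$u{\left(t,j \right)} = -7$ ($u{\left(t,j \right)} = -2 - 5 = -7$)
$q{\left(M \right)} = 2 M$
$C = 9$ ($C = \left(-7 + 8\right) 9 = 1 \cdot 9 = 9$)
$B{\left(J,d \right)} = \frac{1}{-3 + 2 d}$
$B{\left(-9,-6 \right)} - C = \frac{1}{-3 + 2 \left(-6\right)} - 9 = \frac{1}{-3 - 12} - 9 = \frac{1}{-15} - 9 = - \frac{1}{15} - 9 = - \frac{136}{15}$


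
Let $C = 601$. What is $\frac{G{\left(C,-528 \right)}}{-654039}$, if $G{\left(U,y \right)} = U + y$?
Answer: $- \frac{73}{654039} \approx -0.00011161$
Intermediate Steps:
$\frac{G{\left(C,-528 \right)}}{-654039} = \frac{601 - 528}{-654039} = 73 \left(- \frac{1}{654039}\right) = - \frac{73}{654039}$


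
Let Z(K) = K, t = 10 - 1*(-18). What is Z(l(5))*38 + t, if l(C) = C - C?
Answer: 28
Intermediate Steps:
l(C) = 0
t = 28 (t = 10 + 18 = 28)
Z(l(5))*38 + t = 0*38 + 28 = 0 + 28 = 28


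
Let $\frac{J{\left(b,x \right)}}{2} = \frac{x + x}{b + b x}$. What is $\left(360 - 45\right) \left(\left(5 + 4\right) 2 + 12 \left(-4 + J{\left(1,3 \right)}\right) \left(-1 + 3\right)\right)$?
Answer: $-1890$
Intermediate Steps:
$J{\left(b,x \right)} = \frac{4 x}{b + b x}$ ($J{\left(b,x \right)} = 2 \frac{x + x}{b + b x} = 2 \frac{2 x}{b + b x} = \frac{4 x}{b + b x}$)
$\left(360 - 45\right) \left(\left(5 + 4\right) 2 + 12 \left(-4 + J{\left(1,3 \right)}\right) \left(-1 + 3\right)\right) = \left(360 - 45\right) \left(\left(5 + 4\right) 2 + 12 \left(-4 + 4 \cdot 3 \cdot 1^{-1} \frac{1}{1 + 3}\right) \left(-1 + 3\right)\right) = 315 \left(9 \cdot 2 + 12 \left(-4 + 4 \cdot 3 \cdot 1 \cdot \frac{1}{4}\right) 2\right) = 315 \left(18 + 12 \left(-4 + 4 \cdot 3 \cdot 1 \cdot \frac{1}{4}\right) 2\right) = 315 \left(18 + 12 \left(-4 + 3\right) 2\right) = 315 \left(18 + 12 \left(\left(-1\right) 2\right)\right) = 315 \left(18 + 12 \left(-2\right)\right) = 315 \left(18 - 24\right) = 315 \left(-6\right) = -1890$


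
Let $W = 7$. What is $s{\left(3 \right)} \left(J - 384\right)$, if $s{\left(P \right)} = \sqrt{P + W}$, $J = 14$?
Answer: $- 370 \sqrt{10} \approx -1170.0$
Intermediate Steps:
$s{\left(P \right)} = \sqrt{7 + P}$ ($s{\left(P \right)} = \sqrt{P + 7} = \sqrt{7 + P}$)
$s{\left(3 \right)} \left(J - 384\right) = \sqrt{7 + 3} \left(14 - 384\right) = \sqrt{10} \left(-370\right) = - 370 \sqrt{10}$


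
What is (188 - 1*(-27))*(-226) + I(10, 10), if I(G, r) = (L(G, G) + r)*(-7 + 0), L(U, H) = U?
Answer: -48730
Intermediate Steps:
I(G, r) = -7*G - 7*r (I(G, r) = (G + r)*(-7 + 0) = (G + r)*(-7) = -7*G - 7*r)
(188 - 1*(-27))*(-226) + I(10, 10) = (188 - 1*(-27))*(-226) + (-7*10 - 7*10) = (188 + 27)*(-226) + (-70 - 70) = 215*(-226) - 140 = -48590 - 140 = -48730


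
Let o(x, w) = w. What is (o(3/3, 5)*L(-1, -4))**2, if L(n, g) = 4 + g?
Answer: 0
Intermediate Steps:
(o(3/3, 5)*L(-1, -4))**2 = (5*(4 - 4))**2 = (5*0)**2 = 0**2 = 0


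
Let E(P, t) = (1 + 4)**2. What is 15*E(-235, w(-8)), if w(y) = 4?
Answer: 375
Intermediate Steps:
E(P, t) = 25 (E(P, t) = 5**2 = 25)
15*E(-235, w(-8)) = 15*25 = 375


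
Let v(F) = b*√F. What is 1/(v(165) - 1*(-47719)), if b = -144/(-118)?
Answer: 166109839/7926594551881 - 4248*√165/7926594551881 ≈ 2.0949e-5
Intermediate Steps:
b = 72/59 (b = -144*(-1/118) = 72/59 ≈ 1.2203)
v(F) = 72*√F/59
1/(v(165) - 1*(-47719)) = 1/(72*√165/59 - 1*(-47719)) = 1/(72*√165/59 + 47719) = 1/(47719 + 72*√165/59)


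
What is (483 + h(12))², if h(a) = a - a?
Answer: 233289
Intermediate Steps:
h(a) = 0
(483 + h(12))² = (483 + 0)² = 483² = 233289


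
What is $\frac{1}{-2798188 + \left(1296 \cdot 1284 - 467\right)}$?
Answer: $- \frac{1}{1134591} \approx -8.8137 \cdot 10^{-7}$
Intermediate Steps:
$\frac{1}{-2798188 + \left(1296 \cdot 1284 - 467\right)} = \frac{1}{-2798188 + \left(1664064 - 467\right)} = \frac{1}{-2798188 + 1663597} = \frac{1}{-1134591} = - \frac{1}{1134591}$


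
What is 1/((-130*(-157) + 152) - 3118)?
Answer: 1/17444 ≈ 5.7326e-5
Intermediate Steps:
1/((-130*(-157) + 152) - 3118) = 1/((20410 + 152) - 3118) = 1/(20562 - 3118) = 1/17444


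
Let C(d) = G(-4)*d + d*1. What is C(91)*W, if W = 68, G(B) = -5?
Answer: -24752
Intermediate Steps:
C(d) = -4*d (C(d) = -5*d + d*1 = -5*d + d = -4*d)
C(91)*W = -4*91*68 = -364*68 = -24752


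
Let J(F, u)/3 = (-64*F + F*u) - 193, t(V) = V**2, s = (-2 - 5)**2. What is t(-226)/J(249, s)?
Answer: -12769/2946 ≈ -4.3344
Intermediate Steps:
s = 49 (s = (-7)**2 = 49)
J(F, u) = -579 - 192*F + 3*F*u (J(F, u) = 3*((-64*F + F*u) - 193) = 3*(-193 - 64*F + F*u) = -579 - 192*F + 3*F*u)
t(-226)/J(249, s) = (-226)**2/(-579 - 192*249 + 3*249*49) = 51076/(-579 - 47808 + 36603) = 51076/(-11784) = 51076*(-1/11784) = -12769/2946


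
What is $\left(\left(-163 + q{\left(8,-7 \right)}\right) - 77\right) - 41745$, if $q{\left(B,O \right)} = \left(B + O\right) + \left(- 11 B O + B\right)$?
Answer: $-41360$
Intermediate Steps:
$q{\left(B,O \right)} = O + 2 B - 11 B O$ ($q{\left(B,O \right)} = \left(B + O\right) - \left(- B + 11 B O\right) = O + 2 B - 11 B O$)
$\left(\left(-163 + q{\left(8,-7 \right)}\right) - 77\right) - 41745 = \left(\left(-163 - \left(-9 - 616\right)\right) - 77\right) - 41745 = \left(\left(-163 + \left(-7 + 16 + 616\right)\right) - 77\right) - 41745 = \left(\left(-163 + 625\right) - 77\right) - 41745 = \left(462 - 77\right) - 41745 = 385 - 41745 = -41360$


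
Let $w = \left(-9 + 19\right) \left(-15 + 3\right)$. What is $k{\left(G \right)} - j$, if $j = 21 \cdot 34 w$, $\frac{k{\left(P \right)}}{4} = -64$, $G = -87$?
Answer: $85424$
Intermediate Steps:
$k{\left(P \right)} = -256$ ($k{\left(P \right)} = 4 \left(-64\right) = -256$)
$w = -120$ ($w = 10 \left(-12\right) = -120$)
$j = -85680$ ($j = 21 \cdot 34 \left(-120\right) = 714 \left(-120\right) = -85680$)
$k{\left(G \right)} - j = -256 - -85680 = -256 + 85680 = 85424$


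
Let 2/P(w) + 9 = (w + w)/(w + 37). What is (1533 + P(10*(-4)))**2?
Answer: 6602375025/2809 ≈ 2.3504e+6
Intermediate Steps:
P(w) = 2/(-9 + 2*w/(37 + w)) (P(w) = 2/(-9 + (w + w)/(w + 37)) = 2/(-9 + (2*w)/(37 + w)) = 2/(-9 + 2*w/(37 + w)))
(1533 + P(10*(-4)))**2 = (1533 + 2*(-37 - 10*(-4))/(333 + 7*(10*(-4))))**2 = (1533 + 2*(-37 - 1*(-40))/(333 + 7*(-40)))**2 = (1533 + 2*(-37 + 40)/(333 - 280))**2 = (1533 + 2*3/53)**2 = (1533 + 2*(1/53)*3)**2 = (1533 + 6/53)**2 = (81255/53)**2 = 6602375025/2809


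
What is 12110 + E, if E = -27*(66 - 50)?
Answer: 11678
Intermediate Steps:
E = -432 (E = -27*16 = -432)
12110 + E = 12110 - 432 = 11678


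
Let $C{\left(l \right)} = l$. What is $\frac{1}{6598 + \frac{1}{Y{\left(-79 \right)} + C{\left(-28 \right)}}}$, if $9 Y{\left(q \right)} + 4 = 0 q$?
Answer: $\frac{256}{1689079} \approx 0.00015156$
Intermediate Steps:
$Y{\left(q \right)} = - \frac{4}{9}$ ($Y{\left(q \right)} = - \frac{4}{9} + \frac{0 q}{9} = - \frac{4}{9} + \frac{1}{9} \cdot 0 = - \frac{4}{9} + 0 = - \frac{4}{9}$)
$\frac{1}{6598 + \frac{1}{Y{\left(-79 \right)} + C{\left(-28 \right)}}} = \frac{1}{6598 + \frac{1}{- \frac{4}{9} - 28}} = \frac{1}{6598 + \frac{1}{- \frac{256}{9}}} = \frac{1}{6598 - \frac{9}{256}} = \frac{1}{\frac{1689079}{256}} = \frac{256}{1689079}$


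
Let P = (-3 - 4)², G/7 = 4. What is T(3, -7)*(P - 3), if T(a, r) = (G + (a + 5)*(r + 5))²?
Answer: 6624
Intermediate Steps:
G = 28 (G = 7*4 = 28)
P = 49 (P = (-7)² = 49)
T(a, r) = (28 + (5 + a)*(5 + r))² (T(a, r) = (28 + (a + 5)*(r + 5))² = (28 + (5 + a)*(5 + r))²)
T(3, -7)*(P - 3) = (53 + 5*3 + 5*(-7) + 3*(-7))²*(49 - 3) = (53 + 15 - 35 - 21)²*46 = 12²*46 = 144*46 = 6624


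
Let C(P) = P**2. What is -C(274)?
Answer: -75076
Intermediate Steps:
-C(274) = -1*274**2 = -1*75076 = -75076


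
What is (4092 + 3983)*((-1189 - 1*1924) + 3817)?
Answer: 5684800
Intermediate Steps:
(4092 + 3983)*((-1189 - 1*1924) + 3817) = 8075*((-1189 - 1924) + 3817) = 8075*(-3113 + 3817) = 8075*704 = 5684800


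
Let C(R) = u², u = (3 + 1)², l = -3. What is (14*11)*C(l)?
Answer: 39424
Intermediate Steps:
u = 16 (u = 4² = 16)
C(R) = 256 (C(R) = 16² = 256)
(14*11)*C(l) = (14*11)*256 = 154*256 = 39424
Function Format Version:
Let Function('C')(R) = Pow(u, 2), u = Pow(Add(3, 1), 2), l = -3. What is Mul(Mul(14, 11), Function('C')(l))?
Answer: 39424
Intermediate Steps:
u = 16 (u = Pow(4, 2) = 16)
Function('C')(R) = 256 (Function('C')(R) = Pow(16, 2) = 256)
Mul(Mul(14, 11), Function('C')(l)) = Mul(Mul(14, 11), 256) = Mul(154, 256) = 39424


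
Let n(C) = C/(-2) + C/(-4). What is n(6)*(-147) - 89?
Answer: 1145/2 ≈ 572.50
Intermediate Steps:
n(C) = -3*C/4 (n(C) = C*(-½) + C*(-¼) = -C/2 - C/4 = -3*C/4)
n(6)*(-147) - 89 = -¾*6*(-147) - 89 = -9/2*(-147) - 89 = 1323/2 - 89 = 1145/2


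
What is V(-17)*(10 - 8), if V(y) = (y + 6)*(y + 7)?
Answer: 220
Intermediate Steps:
V(y) = (6 + y)*(7 + y)
V(-17)*(10 - 8) = (42 + (-17)² + 13*(-17))*(10 - 8) = (42 + 289 - 221)*2 = 110*2 = 220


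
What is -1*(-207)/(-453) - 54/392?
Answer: -17601/29596 ≈ -0.59471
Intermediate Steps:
-1*(-207)/(-453) - 54/392 = 207*(-1/453) - 54*1/392 = -69/151 - 27/196 = -17601/29596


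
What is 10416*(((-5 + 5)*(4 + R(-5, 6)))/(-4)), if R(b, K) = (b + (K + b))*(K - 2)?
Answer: 0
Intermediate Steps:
R(b, K) = (-2 + K)*(K + 2*b) (R(b, K) = (K + 2*b)*(-2 + K) = (-2 + K)*(K + 2*b))
10416*(((-5 + 5)*(4 + R(-5, 6)))/(-4)) = 10416*(((-5 + 5)*(4 + (6² - 4*(-5) - 2*6 + 2*6*(-5))))/(-4)) = 10416*((0*(4 + (36 + 20 - 12 - 60)))*(-¼)) = 10416*((0*(4 - 16))*(-¼)) = 10416*((0*(-12))*(-¼)) = 10416*(0*(-¼)) = 10416*0 = 0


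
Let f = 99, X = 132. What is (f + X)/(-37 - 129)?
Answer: -231/166 ≈ -1.3916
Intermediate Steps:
(f + X)/(-37 - 129) = (99 + 132)/(-37 - 129) = 231/(-166) = 231*(-1/166) = -231/166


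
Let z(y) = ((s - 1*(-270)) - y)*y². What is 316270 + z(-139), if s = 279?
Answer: 13609118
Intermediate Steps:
z(y) = y²*(549 - y) (z(y) = ((279 - 1*(-270)) - y)*y² = ((279 + 270) - y)*y² = (549 - y)*y² = y²*(549 - y))
316270 + z(-139) = 316270 + (-139)²*(549 - 1*(-139)) = 316270 + 19321*(549 + 139) = 316270 + 19321*688 = 316270 + 13292848 = 13609118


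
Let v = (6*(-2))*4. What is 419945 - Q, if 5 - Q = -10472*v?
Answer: 922596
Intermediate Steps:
v = -48 (v = -12*4 = -48)
Q = -502651 (Q = 5 - (-10472)*(-48) = 5 - 1*502656 = 5 - 502656 = -502651)
419945 - Q = 419945 - 1*(-502651) = 419945 + 502651 = 922596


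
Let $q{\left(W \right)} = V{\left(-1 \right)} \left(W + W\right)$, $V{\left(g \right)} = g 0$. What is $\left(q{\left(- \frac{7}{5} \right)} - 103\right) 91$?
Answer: $-9373$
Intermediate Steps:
$V{\left(g \right)} = 0$
$q{\left(W \right)} = 0$ ($q{\left(W \right)} = 0 \left(W + W\right) = 0 \cdot 2 W = 0$)
$\left(q{\left(- \frac{7}{5} \right)} - 103\right) 91 = \left(0 - 103\right) 91 = \left(-103\right) 91 = -9373$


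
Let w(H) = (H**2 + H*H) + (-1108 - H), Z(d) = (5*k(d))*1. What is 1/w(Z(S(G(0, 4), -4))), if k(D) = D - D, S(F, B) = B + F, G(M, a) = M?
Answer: -1/1108 ≈ -0.00090253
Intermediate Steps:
k(D) = 0
Z(d) = 0 (Z(d) = (5*0)*1 = 0*1 = 0)
w(H) = -1108 - H + 2*H**2 (w(H) = (H**2 + H**2) + (-1108 - H) = 2*H**2 + (-1108 - H) = -1108 - H + 2*H**2)
1/w(Z(S(G(0, 4), -4))) = 1/(-1108 - 1*0 + 2*0**2) = 1/(-1108 + 0 + 2*0) = 1/(-1108 + 0 + 0) = 1/(-1108) = -1/1108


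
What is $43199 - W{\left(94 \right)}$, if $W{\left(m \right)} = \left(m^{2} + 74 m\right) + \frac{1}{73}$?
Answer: $\frac{2000710}{73} \approx 27407.0$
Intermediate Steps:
$W{\left(m \right)} = \frac{1}{73} + m^{2} + 74 m$ ($W{\left(m \right)} = \left(m^{2} + 74 m\right) + \frac{1}{73} = \frac{1}{73} + m^{2} + 74 m$)
$43199 - W{\left(94 \right)} = 43199 - \left(\frac{1}{73} + 94^{2} + 74 \cdot 94\right) = 43199 - \left(\frac{1}{73} + 8836 + 6956\right) = 43199 - \frac{1152817}{73} = \frac{2000710}{73}$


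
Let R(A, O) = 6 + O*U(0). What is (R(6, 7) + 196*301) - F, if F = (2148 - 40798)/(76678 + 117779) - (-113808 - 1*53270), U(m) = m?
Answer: -21016096082/194457 ≈ -1.0808e+5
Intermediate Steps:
R(A, O) = 6 (R(A, O) = 6 + O*0 = 6 + 0 = 6)
F = 32489447996/194457 (F = -38650/194457 - (-113808 - 53270) = -38650*1/194457 - 1*(-167078) = -38650/194457 + 167078 = 32489447996/194457 ≈ 1.6708e+5)
(R(6, 7) + 196*301) - F = (6 + 196*301) - 1*32489447996/194457 = (6 + 58996) - 32489447996/194457 = 59002 - 32489447996/194457 = -21016096082/194457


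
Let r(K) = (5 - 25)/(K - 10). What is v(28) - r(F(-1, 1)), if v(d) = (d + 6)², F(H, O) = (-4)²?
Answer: 3478/3 ≈ 1159.3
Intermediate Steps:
F(H, O) = 16
v(d) = (6 + d)²
r(K) = -20/(-10 + K)
v(28) - r(F(-1, 1)) = (6 + 28)² - (-20)/(-10 + 16) = 34² - (-20)/6 = 1156 - (-20)/6 = 1156 - 1*(-10/3) = 1156 + 10/3 = 3478/3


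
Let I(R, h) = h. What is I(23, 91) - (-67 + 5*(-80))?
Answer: 558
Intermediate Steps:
I(23, 91) - (-67 + 5*(-80)) = 91 - (-67 + 5*(-80)) = 91 - (-67 - 400) = 91 - 1*(-467) = 91 + 467 = 558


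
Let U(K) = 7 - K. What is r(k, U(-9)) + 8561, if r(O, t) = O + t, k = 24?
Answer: 8601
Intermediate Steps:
r(k, U(-9)) + 8561 = (24 + (7 - 1*(-9))) + 8561 = (24 + (7 + 9)) + 8561 = (24 + 16) + 8561 = 40 + 8561 = 8601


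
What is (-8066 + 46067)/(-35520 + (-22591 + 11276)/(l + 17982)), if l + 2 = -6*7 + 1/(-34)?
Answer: -23176467891/21663713030 ≈ -1.0698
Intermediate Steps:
l = -1497/34 (l = -2 + (-6*7 + 1/(-34)) = -2 + (-42 - 1/34) = -2 - 1429/34 = -1497/34 ≈ -44.029)
(-8066 + 46067)/(-35520 + (-22591 + 11276)/(l + 17982)) = (-8066 + 46067)/(-35520 + (-22591 + 11276)/(-1497/34 + 17982)) = 38001/(-35520 - 11315/609891/34) = 38001/(-35520 - 11315*34/609891) = 38001/(-35520 - 384710/609891) = 38001/(-21663713030/609891) = 38001*(-609891/21663713030) = -23176467891/21663713030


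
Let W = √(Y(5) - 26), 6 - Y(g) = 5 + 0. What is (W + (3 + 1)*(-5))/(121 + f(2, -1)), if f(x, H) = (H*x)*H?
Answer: -20/123 + 5*I/123 ≈ -0.1626 + 0.04065*I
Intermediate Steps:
Y(g) = 1 (Y(g) = 6 - (5 + 0) = 6 - 1*5 = 6 - 5 = 1)
f(x, H) = x*H²
W = 5*I (W = √(1 - 26) = √(-25) = 5*I ≈ 5.0*I)
(W + (3 + 1)*(-5))/(121 + f(2, -1)) = (5*I + (3 + 1)*(-5))/(121 + 2*(-1)²) = (5*I + 4*(-5))/(121 + 2*1) = (5*I - 20)/(121 + 2) = (-20 + 5*I)/123 = -20/123 + 5*I/123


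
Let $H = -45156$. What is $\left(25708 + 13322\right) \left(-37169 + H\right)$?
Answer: $-3213144750$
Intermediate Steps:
$\left(25708 + 13322\right) \left(-37169 + H\right) = \left(25708 + 13322\right) \left(-37169 - 45156\right) = 39030 \left(-82325\right) = -3213144750$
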